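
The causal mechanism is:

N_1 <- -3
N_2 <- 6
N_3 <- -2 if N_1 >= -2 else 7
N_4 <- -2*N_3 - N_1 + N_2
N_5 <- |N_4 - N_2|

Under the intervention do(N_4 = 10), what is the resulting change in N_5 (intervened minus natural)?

-7

Intervening sets N_4 = 10 and removes its equation (N_4 <- -2*N_3 - N_1 + N_2).
N_5 = |N_4 - N_2|  [with N_4=10, N_2=6]  = 4
Without intervention: N_3 = -2 if N_1 >= -2 else 7  [with N_1=-3]  = 7; N_4 = -2*N_3 - N_1 + N_2  [with N_3=7, N_1=-3, N_2=6]  = -5; N_5 = |N_4 - N_2|  [with N_4=-5, N_2=6]  = 11.
Change = 4 − 11 = -7.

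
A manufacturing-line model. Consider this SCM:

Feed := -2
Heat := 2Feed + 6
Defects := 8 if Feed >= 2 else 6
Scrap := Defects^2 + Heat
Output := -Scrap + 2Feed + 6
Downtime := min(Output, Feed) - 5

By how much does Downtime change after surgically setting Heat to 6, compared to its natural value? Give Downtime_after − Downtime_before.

Under do(Heat=6), the mechanism Heat := 2Feed + 6 is discarded; Heat is fixed at 6.
Defects = 8 if Feed >= 2 else 6  [with Feed=-2]  = 6
Scrap = Defects^2 + Heat  [with Defects=6, Heat=6]  = 42
Output = -Scrap + 2Feed + 6  [with Scrap=42, Feed=-2]  = -40
Downtime = min(Output, Feed) - 5  [with Output=-40, Feed=-2]  = -45
Without intervention: Heat = 2Feed + 6  [with Feed=-2]  = 2; Defects = 8 if Feed >= 2 else 6  [with Feed=-2]  = 6; Scrap = Defects^2 + Heat  [with Defects=6, Heat=2]  = 38; Output = -Scrap + 2Feed + 6  [with Scrap=38, Feed=-2]  = -36; Downtime = min(Output, Feed) - 5  [with Output=-36, Feed=-2]  = -41.
Change = -45 − (-41) = -4.

-4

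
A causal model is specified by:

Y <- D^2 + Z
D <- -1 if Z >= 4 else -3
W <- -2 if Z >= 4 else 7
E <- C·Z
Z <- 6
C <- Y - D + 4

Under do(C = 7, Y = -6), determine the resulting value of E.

The joint intervention fixes C = 7, Y = -6, removing each variable's own equation.
E = C·Z  [with C=7, Z=6]  = 42

42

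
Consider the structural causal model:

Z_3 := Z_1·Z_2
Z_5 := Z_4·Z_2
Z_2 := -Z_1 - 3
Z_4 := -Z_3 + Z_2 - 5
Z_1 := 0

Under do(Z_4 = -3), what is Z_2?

-3

The intervention breaks the incoming arrows to Z_4: Z_4 := -Z_3 + Z_2 - 5 no longer applies, and Z_4 = -3.
Since Z_2 is not a descendant of the intervened variable, it is unaffected.
Z_2 = -Z_1 - 3  [with Z_1=0]  = -3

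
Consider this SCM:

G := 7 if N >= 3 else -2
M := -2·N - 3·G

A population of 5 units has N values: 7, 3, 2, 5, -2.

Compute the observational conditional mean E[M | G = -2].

6

Conditioning on G=-2 selects the 2 unit(s) with N ∈ {2, -2}. Their M values: 2, 10. Mean = 6.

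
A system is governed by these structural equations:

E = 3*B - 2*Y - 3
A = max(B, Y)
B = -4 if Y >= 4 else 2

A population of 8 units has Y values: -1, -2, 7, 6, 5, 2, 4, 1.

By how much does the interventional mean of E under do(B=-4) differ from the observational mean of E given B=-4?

Under do(B=-4), B's equation is replaced by B=-4 for every unit. Per-unit E: -13, -11, -29, -27, -25, -19, -23, -17. Mean = -20.5.
E[E|B=-4] averages over only the 4 units with B=-4 (Y = 7, 6, 5, 4): E = -29, -27, -25, -23, mean -26.
Difference = -20.5 − (-26) = 5.5.

5.5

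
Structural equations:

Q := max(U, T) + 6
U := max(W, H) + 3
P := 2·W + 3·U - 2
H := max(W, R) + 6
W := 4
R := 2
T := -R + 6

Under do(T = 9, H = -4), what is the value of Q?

The joint intervention fixes T = 9, H = -4, removing each variable's own equation.
U = max(W, H) + 3  [with W=4, H=-4]  = 7
Q = max(U, T) + 6  [with U=7, T=9]  = 15

15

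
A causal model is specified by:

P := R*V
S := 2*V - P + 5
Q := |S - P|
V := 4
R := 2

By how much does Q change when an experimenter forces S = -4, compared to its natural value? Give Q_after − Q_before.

Intervening sets S = -4 and removes its equation (S := 2*V - P + 5).
P = R*V  [with R=2, V=4]  = 8
Q = |S - P|  [with S=-4, P=8]  = 12
Without intervention: P = R*V  [with R=2, V=4]  = 8; S = 2*V - P + 5  [with V=4, P=8]  = 5; Q = |S - P|  [with S=5, P=8]  = 3.
Change = 12 − 3 = 9.

9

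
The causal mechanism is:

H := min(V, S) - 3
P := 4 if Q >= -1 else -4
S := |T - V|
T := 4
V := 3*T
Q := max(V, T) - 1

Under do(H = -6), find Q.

11

do(H=-6) replaces the equation H := min(V, S) - 3 with the constant H = -6.
Q is not downstream of the intervention, so its value is determined by the original equations.
V = 3*T  [with T=4]  = 12
Q = max(V, T) - 1  [with V=12, T=4]  = 11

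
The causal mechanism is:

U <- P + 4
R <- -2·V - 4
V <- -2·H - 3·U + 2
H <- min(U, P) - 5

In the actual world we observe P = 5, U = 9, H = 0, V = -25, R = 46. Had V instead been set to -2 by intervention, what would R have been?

Intervening sets V = -2 and removes its equation (V <- -2·H - 3·U + 2).
R = -2·V - 4  [with V=-2]  = 0

0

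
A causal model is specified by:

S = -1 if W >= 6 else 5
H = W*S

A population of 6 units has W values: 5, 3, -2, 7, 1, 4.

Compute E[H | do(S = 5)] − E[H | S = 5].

The intervention sets S=5 in all 6 units regardless of W. Recomputing H per unit gives 25, 15, -10, 35, 5, 20; average 15.
Observing S=5 restricts to units where S's equation naturally yields 5: W ∈ {5, 3, -2, 1, 4}. In that subpopulation H = 25, 15, -10, 5, 20, mean 11.
Difference = 15 − 11 = 4.

4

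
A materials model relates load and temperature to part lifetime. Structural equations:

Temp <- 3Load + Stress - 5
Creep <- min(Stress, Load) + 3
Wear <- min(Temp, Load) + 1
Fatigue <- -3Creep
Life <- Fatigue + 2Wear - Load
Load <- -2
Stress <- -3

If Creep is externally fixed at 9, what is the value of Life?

The intervention breaks the incoming arrows to Creep: Creep <- min(Stress, Load) + 3 no longer applies, and Creep = 9.
Temp = 3Load + Stress - 5  [with Load=-2, Stress=-3]  = -14
Wear = min(Temp, Load) + 1  [with Temp=-14, Load=-2]  = -13
Fatigue = -3Creep  [with Creep=9]  = -27
Life = Fatigue + 2Wear - Load  [with Fatigue=-27, Wear=-13, Load=-2]  = -51

-51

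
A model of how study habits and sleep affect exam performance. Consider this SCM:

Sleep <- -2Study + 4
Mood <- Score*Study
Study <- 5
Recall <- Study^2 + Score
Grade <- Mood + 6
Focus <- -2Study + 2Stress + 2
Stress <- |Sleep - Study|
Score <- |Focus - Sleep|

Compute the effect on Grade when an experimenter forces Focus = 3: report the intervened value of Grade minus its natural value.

do(Focus=3) replaces the equation Focus <- -2Study + 2Stress + 2 with the constant Focus = 3.
Sleep = -2Study + 4  [with Study=5]  = -6
Score = |Focus - Sleep|  [with Focus=3, Sleep=-6]  = 9
Mood = Score*Study  [with Score=9, Study=5]  = 45
Grade = Mood + 6  [with Mood=45]  = 51
Without intervention: Sleep = -2Study + 4  [with Study=5]  = -6; Stress = |Sleep - Study|  [with Sleep=-6, Study=5]  = 11; Focus = -2Study + 2Stress + 2  [with Study=5, Stress=11]  = 14; Score = |Focus - Sleep|  [with Focus=14, Sleep=-6]  = 20; Mood = Score*Study  [with Score=20, Study=5]  = 100; Grade = Mood + 6  [with Mood=100]  = 106.
Change = 51 − 106 = -55.

-55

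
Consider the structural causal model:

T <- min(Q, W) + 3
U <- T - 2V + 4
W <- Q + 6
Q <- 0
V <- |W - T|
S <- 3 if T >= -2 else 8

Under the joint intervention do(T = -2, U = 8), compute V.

The joint intervention fixes T = -2, U = 8, removing each variable's own equation.
W = Q + 6  [with Q=0]  = 6
V = |W - T|  [with W=6, T=-2]  = 8

8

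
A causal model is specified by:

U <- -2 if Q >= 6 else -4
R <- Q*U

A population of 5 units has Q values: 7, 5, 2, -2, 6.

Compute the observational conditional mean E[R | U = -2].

Conditioning on U=-2 selects the 2 unit(s) with Q ∈ {7, 6}. Their R values: -14, -12. Mean = -13.

-13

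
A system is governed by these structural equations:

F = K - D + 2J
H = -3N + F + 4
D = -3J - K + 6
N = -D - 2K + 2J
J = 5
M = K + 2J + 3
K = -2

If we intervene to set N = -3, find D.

do(N=-3) replaces the equation N = -D - 2K + 2J with the constant N = -3.
D is not downstream of the intervention, so its value is determined by the original equations.
D = -3J - K + 6  [with J=5, K=-2]  = -7

-7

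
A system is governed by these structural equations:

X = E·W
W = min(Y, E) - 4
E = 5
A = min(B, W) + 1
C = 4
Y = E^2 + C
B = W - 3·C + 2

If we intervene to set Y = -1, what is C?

4

Under do(Y=-1), the mechanism Y = E^2 + C is discarded; Y is fixed at -1.
Since C is not a descendant of the intervened variable, it is unaffected.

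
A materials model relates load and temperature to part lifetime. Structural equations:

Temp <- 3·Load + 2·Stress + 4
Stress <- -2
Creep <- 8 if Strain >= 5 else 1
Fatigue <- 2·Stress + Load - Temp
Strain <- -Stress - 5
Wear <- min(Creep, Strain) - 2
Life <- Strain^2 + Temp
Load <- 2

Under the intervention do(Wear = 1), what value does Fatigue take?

-8

Intervening sets Wear = 1 and removes its equation (Wear <- min(Creep, Strain) - 2).
No directed path runs from Wear to Fatigue, so Fatigue keeps its natural value.
Temp = 3·Load + 2·Stress + 4  [with Load=2, Stress=-2]  = 6
Fatigue = 2·Stress + Load - Temp  [with Stress=-2, Load=2, Temp=6]  = -8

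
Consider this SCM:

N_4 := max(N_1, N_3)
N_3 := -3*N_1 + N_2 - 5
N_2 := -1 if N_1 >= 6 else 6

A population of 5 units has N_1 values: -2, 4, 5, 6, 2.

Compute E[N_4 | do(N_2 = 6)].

do(N_2=6) breaks N_2's dependence on N_1. With N_2=6 fixed, N_4 across the units is 7, 4, 5, 6, 2, mean 4.8.

4.8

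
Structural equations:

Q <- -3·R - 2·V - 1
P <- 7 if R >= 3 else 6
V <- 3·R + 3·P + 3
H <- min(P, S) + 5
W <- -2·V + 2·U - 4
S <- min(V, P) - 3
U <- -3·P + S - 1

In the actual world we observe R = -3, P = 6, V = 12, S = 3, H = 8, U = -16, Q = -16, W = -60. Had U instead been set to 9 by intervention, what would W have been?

Intervening sets U = 9 and removes its equation (U <- -3·P + S - 1).
P = 7 if R >= 3 else 6  [with R=-3]  = 6
V = 3·R + 3·P + 3  [with R=-3, P=6]  = 12
W = -2·V + 2·U - 4  [with V=12, U=9]  = -10

-10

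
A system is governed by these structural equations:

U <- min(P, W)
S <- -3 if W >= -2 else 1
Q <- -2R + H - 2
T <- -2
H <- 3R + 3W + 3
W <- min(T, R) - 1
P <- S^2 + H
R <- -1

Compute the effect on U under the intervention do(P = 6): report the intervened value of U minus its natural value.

do(P=6) replaces the equation P <- S^2 + H with the constant P = 6.
W = min(T, R) - 1  [with T=-2, R=-1]  = -3
U = min(P, W)  [with P=6, W=-3]  = -3
Without intervention: W = min(T, R) - 1  [with T=-2, R=-1]  = -3; H = 3R + 3W + 3  [with R=-1, W=-3]  = -9; S = -3 if W >= -2 else 1  [with W=-3]  = 1; P = S^2 + H  [with S=1, H=-9]  = -8; U = min(P, W)  [with P=-8, W=-3]  = -8.
Change = -3 − (-8) = 5.

5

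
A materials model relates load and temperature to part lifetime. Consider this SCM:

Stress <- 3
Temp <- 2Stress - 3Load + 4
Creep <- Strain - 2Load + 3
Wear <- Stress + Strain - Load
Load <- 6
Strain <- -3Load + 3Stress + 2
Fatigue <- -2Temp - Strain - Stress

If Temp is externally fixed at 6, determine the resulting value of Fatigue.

-8

The intervention breaks the incoming arrows to Temp: Temp <- 2Stress - 3Load + 4 no longer applies, and Temp = 6.
Strain = -3Load + 3Stress + 2  [with Load=6, Stress=3]  = -7
Fatigue = -2Temp - Strain - Stress  [with Temp=6, Strain=-7, Stress=3]  = -8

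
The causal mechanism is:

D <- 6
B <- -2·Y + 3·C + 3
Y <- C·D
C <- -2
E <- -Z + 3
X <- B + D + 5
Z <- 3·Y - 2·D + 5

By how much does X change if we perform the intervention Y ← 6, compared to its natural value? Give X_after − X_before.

-36

The intervention breaks the incoming arrows to Y: Y <- C·D no longer applies, and Y = 6.
B = -2·Y + 3·C + 3  [with Y=6, C=-2]  = -15
X = B + D + 5  [with B=-15, D=6]  = -4
Without intervention: Y = C·D  [with C=-2, D=6]  = -12; B = -2·Y + 3·C + 3  [with Y=-12, C=-2]  = 21; X = B + D + 5  [with B=21, D=6]  = 32.
Change = -4 − 32 = -36.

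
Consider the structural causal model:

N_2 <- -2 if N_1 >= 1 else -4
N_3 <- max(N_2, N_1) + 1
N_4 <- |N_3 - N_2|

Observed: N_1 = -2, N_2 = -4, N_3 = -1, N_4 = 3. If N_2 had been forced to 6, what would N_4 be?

1

Under do(N_2=6), the mechanism N_2 <- -2 if N_1 >= 1 else -4 is discarded; N_2 is fixed at 6.
N_3 = max(N_2, N_1) + 1  [with N_2=6, N_1=-2]  = 7
N_4 = |N_3 - N_2|  [with N_3=7, N_2=6]  = 1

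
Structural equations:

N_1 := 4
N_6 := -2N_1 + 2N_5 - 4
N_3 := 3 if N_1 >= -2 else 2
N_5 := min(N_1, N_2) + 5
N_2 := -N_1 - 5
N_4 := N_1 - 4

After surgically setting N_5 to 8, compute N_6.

4

The intervention breaks the incoming arrows to N_5: N_5 := min(N_1, N_2) + 5 no longer applies, and N_5 = 8.
N_6 = -2N_1 + 2N_5 - 4  [with N_1=4, N_5=8]  = 4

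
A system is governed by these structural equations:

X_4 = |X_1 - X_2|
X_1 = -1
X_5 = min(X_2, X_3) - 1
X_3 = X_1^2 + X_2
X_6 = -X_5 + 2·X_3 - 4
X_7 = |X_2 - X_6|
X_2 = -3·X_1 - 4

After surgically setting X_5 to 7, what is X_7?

10

Under do(X_5=7), the mechanism X_5 = min(X_2, X_3) - 1 is discarded; X_5 is fixed at 7.
X_2 = -3·X_1 - 4  [with X_1=-1]  = -1
X_3 = X_1^2 + X_2  [with X_1=-1, X_2=-1]  = 0
X_6 = -X_5 + 2·X_3 - 4  [with X_5=7, X_3=0]  = -11
X_7 = |X_2 - X_6|  [with X_2=-1, X_6=-11]  = 10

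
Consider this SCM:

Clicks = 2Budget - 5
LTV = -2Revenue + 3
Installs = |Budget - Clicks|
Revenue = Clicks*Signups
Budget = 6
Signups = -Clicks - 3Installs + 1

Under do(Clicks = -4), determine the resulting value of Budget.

Under do(Clicks=-4), the mechanism Clicks = 2Budget - 5 is discarded; Clicks is fixed at -4.
Budget is not downstream of the intervention, so its value is determined by the original equations.

6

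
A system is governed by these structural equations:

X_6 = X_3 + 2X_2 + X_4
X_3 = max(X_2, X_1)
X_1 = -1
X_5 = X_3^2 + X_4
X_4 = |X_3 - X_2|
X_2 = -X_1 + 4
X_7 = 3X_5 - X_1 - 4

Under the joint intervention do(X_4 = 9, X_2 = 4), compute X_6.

The joint intervention fixes X_4 = 9, X_2 = 4, removing each variable's own equation.
X_3 = max(X_2, X_1)  [with X_2=4, X_1=-1]  = 4
X_6 = X_3 + 2X_2 + X_4  [with X_3=4, X_2=4, X_4=9]  = 21

21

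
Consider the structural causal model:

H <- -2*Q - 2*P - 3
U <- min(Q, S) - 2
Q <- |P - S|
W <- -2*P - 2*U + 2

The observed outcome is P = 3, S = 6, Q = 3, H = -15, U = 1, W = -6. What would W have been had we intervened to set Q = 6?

-12

The intervention breaks the incoming arrows to Q: Q <- |P - S| no longer applies, and Q = 6.
U = min(Q, S) - 2  [with Q=6, S=6]  = 4
W = -2*P - 2*U + 2  [with P=3, U=4]  = -12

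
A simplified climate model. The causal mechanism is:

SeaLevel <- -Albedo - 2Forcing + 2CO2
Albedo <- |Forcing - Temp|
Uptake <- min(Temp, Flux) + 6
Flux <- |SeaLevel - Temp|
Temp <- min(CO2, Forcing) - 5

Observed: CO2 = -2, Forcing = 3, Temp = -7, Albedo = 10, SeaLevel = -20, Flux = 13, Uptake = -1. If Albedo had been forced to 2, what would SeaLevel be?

Intervening sets Albedo = 2 and removes its equation (Albedo <- |Forcing - Temp|).
SeaLevel = -Albedo - 2Forcing + 2CO2  [with Albedo=2, Forcing=3, CO2=-2]  = -12

-12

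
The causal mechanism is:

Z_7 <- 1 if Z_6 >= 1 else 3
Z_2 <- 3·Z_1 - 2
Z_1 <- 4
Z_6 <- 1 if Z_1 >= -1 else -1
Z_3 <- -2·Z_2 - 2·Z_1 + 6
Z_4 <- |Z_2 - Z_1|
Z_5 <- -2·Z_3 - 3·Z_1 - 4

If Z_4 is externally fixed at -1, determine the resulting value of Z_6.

Under do(Z_4=-1), the mechanism Z_4 <- |Z_2 - Z_1| is discarded; Z_4 is fixed at -1.
Since Z_6 is not a descendant of the intervened variable, it is unaffected.
Z_6 = 1 if Z_1 >= -1 else -1  [with Z_1=4]  = 1

1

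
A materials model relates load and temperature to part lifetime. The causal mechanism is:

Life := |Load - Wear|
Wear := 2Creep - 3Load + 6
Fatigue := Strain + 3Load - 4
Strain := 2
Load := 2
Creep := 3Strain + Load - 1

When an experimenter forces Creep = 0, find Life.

2

The intervention breaks the incoming arrows to Creep: Creep := 3Strain + Load - 1 no longer applies, and Creep = 0.
Wear = 2Creep - 3Load + 6  [with Creep=0, Load=2]  = 0
Life = |Load - Wear|  [with Load=2, Wear=0]  = 2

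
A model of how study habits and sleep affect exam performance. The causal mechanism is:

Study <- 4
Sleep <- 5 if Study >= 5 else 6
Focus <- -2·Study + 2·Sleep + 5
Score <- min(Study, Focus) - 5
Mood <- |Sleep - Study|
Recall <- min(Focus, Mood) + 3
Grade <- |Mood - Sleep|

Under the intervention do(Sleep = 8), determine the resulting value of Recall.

7

Under do(Sleep=8), the mechanism Sleep <- 5 if Study >= 5 else 6 is discarded; Sleep is fixed at 8.
Focus = -2·Study + 2·Sleep + 5  [with Study=4, Sleep=8]  = 13
Mood = |Sleep - Study|  [with Sleep=8, Study=4]  = 4
Recall = min(Focus, Mood) + 3  [with Focus=13, Mood=4]  = 7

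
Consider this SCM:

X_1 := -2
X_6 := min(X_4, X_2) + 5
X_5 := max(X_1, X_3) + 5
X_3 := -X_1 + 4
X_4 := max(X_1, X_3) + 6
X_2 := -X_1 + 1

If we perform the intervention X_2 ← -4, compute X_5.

11

do(X_2=-4) replaces the equation X_2 := -X_1 + 1 with the constant X_2 = -4.
Since X_5 is not a descendant of the intervened variable, it is unaffected.
X_3 = -X_1 + 4  [with X_1=-2]  = 6
X_5 = max(X_1, X_3) + 5  [with X_1=-2, X_3=6]  = 11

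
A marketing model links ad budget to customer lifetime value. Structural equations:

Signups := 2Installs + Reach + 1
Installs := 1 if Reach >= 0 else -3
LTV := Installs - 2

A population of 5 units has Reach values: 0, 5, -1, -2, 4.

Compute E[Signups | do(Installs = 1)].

do(Installs=1) breaks Installs's dependence on Reach. With Installs=1 fixed, Signups across the units is 3, 8, 2, 1, 7, mean 4.2.

4.2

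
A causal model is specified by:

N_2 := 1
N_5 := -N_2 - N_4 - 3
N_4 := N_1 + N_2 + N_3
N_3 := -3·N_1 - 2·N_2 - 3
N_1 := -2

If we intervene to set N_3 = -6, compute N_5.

do(N_3=-6) replaces the equation N_3 := -3·N_1 - 2·N_2 - 3 with the constant N_3 = -6.
N_4 = N_1 + N_2 + N_3  [with N_1=-2, N_2=1, N_3=-6]  = -7
N_5 = -N_2 - N_4 - 3  [with N_2=1, N_4=-7]  = 3

3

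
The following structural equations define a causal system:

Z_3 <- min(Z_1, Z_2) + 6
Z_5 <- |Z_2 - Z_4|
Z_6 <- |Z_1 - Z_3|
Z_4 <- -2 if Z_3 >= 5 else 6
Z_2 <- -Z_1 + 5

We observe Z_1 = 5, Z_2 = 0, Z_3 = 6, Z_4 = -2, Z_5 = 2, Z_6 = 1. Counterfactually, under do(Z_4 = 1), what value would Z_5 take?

Intervening sets Z_4 = 1 and removes its equation (Z_4 <- -2 if Z_3 >= 5 else 6).
Z_2 = -Z_1 + 5  [with Z_1=5]  = 0
Z_5 = |Z_2 - Z_4|  [with Z_2=0, Z_4=1]  = 1

1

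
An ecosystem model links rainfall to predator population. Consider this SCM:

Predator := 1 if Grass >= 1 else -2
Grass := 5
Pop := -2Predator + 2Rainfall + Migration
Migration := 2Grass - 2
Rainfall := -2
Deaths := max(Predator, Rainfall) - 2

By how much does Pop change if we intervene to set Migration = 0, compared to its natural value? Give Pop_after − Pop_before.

-8

The intervention breaks the incoming arrows to Migration: Migration := 2Grass - 2 no longer applies, and Migration = 0.
Predator = 1 if Grass >= 1 else -2  [with Grass=5]  = 1
Pop = -2Predator + 2Rainfall + Migration  [with Predator=1, Rainfall=-2, Migration=0]  = -6
Without intervention: Predator = 1 if Grass >= 1 else -2  [with Grass=5]  = 1; Migration = 2Grass - 2  [with Grass=5]  = 8; Pop = -2Predator + 2Rainfall + Migration  [with Predator=1, Rainfall=-2, Migration=8]  = 2.
Change = -6 − 2 = -8.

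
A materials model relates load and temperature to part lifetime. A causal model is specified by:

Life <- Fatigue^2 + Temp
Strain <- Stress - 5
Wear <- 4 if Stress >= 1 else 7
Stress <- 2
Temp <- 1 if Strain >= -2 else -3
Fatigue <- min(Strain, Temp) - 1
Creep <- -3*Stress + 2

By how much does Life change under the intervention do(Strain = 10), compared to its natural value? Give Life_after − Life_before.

Under do(Strain=10), the mechanism Strain <- Stress - 5 is discarded; Strain is fixed at 10.
Temp = 1 if Strain >= -2 else -3  [with Strain=10]  = 1
Fatigue = min(Strain, Temp) - 1  [with Strain=10, Temp=1]  = 0
Life = Fatigue^2 + Temp  [with Fatigue=0, Temp=1]  = 1
Without intervention: Strain = Stress - 5  [with Stress=2]  = -3; Temp = 1 if Strain >= -2 else -3  [with Strain=-3]  = -3; Fatigue = min(Strain, Temp) - 1  [with Strain=-3, Temp=-3]  = -4; Life = Fatigue^2 + Temp  [with Fatigue=-4, Temp=-3]  = 13.
Change = 1 − 13 = -12.

-12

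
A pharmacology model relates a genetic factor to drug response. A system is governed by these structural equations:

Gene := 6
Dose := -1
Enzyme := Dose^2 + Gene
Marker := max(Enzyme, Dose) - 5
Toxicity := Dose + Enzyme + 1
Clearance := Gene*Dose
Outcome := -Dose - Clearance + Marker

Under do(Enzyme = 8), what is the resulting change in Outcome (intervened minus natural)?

1

The intervention breaks the incoming arrows to Enzyme: Enzyme := Dose^2 + Gene no longer applies, and Enzyme = 8.
Marker = max(Enzyme, Dose) - 5  [with Enzyme=8, Dose=-1]  = 3
Clearance = Gene*Dose  [with Gene=6, Dose=-1]  = -6
Outcome = -Dose - Clearance + Marker  [with Dose=-1, Clearance=-6, Marker=3]  = 10
Without intervention: Enzyme = Dose^2 + Gene  [with Dose=-1, Gene=6]  = 7; Marker = max(Enzyme, Dose) - 5  [with Enzyme=7, Dose=-1]  = 2; Clearance = Gene*Dose  [with Gene=6, Dose=-1]  = -6; Outcome = -Dose - Clearance + Marker  [with Dose=-1, Clearance=-6, Marker=2]  = 9.
Change = 10 − 9 = 1.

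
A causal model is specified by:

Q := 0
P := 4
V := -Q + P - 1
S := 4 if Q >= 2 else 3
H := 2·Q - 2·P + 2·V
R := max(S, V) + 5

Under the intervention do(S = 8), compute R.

13

Under do(S=8), the mechanism S := 4 if Q >= 2 else 3 is discarded; S is fixed at 8.
V = -Q + P - 1  [with Q=0, P=4]  = 3
R = max(S, V) + 5  [with S=8, V=3]  = 13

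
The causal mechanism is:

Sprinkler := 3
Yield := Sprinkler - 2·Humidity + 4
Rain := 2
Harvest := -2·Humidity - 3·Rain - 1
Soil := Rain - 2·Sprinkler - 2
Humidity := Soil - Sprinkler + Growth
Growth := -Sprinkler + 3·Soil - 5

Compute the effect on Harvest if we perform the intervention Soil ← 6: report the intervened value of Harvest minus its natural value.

The intervention breaks the incoming arrows to Soil: Soil := Rain - 2·Sprinkler - 2 no longer applies, and Soil = 6.
Growth = -Sprinkler + 3·Soil - 5  [with Sprinkler=3, Soil=6]  = 10
Humidity = Soil - Sprinkler + Growth  [with Soil=6, Sprinkler=3, Growth=10]  = 13
Harvest = -2·Humidity - 3·Rain - 1  [with Humidity=13, Rain=2]  = -33
Without intervention: Soil = Rain - 2·Sprinkler - 2  [with Rain=2, Sprinkler=3]  = -6; Growth = -Sprinkler + 3·Soil - 5  [with Sprinkler=3, Soil=-6]  = -26; Humidity = Soil - Sprinkler + Growth  [with Soil=-6, Sprinkler=3, Growth=-26]  = -35; Harvest = -2·Humidity - 3·Rain - 1  [with Humidity=-35, Rain=2]  = 63.
Change = -33 − 63 = -96.

-96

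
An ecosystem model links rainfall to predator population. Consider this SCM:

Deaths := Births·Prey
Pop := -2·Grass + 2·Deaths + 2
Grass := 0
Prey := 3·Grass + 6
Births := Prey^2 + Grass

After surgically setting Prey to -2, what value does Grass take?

Under do(Prey=-2), the mechanism Prey := 3·Grass + 6 is discarded; Prey is fixed at -2.
Grass is not downstream of the intervention, so its value is determined by the original equations.

0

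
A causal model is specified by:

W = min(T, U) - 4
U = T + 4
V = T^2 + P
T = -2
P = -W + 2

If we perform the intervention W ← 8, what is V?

do(W=8) replaces the equation W = min(T, U) - 4 with the constant W = 8.
P = -W + 2  [with W=8]  = -6
V = T^2 + P  [with T=-2, P=-6]  = -2

-2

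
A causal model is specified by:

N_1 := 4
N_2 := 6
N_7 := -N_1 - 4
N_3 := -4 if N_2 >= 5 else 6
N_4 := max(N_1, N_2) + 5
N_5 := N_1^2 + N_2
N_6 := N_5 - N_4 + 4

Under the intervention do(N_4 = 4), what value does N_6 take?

22

Under do(N_4=4), the mechanism N_4 := max(N_1, N_2) + 5 is discarded; N_4 is fixed at 4.
N_5 = N_1^2 + N_2  [with N_1=4, N_2=6]  = 22
N_6 = N_5 - N_4 + 4  [with N_5=22, N_4=4]  = 22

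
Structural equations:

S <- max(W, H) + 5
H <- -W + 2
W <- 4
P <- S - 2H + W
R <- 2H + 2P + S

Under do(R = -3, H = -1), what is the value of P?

Setting R = -3, H = -1 by intervention discards those variables' equations.
S = max(W, H) + 5  [with W=4, H=-1]  = 9
P = S - 2H + W  [with S=9, H=-1, W=4]  = 15

15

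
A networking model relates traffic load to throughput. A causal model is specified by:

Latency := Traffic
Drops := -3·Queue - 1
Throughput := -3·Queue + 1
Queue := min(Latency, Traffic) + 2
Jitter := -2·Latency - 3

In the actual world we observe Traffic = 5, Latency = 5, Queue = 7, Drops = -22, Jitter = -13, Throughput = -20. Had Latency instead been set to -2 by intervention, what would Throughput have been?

Under do(Latency=-2), the mechanism Latency := Traffic is discarded; Latency is fixed at -2.
Queue = min(Latency, Traffic) + 2  [with Latency=-2, Traffic=5]  = 0
Throughput = -3·Queue + 1  [with Queue=0]  = 1

1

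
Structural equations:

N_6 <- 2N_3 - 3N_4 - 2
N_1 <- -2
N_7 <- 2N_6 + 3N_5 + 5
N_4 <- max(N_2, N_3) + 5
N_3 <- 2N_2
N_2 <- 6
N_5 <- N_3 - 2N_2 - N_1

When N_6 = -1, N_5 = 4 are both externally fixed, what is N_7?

15

Setting N_6 = -1, N_5 = 4 by intervention discards those variables' equations.
N_7 = 2N_6 + 3N_5 + 5  [with N_6=-1, N_5=4]  = 15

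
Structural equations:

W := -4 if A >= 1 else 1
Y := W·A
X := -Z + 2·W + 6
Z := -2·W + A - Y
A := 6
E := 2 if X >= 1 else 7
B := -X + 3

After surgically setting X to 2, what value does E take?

Under do(X=2), the mechanism X := -Z + 2·W + 6 is discarded; X is fixed at 2.
E = 2 if X >= 1 else 7  [with X=2]  = 2

2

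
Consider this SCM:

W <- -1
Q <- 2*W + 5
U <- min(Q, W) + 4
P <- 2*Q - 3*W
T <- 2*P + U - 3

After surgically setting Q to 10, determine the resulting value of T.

do(Q=10) replaces the equation Q <- 2*W + 5 with the constant Q = 10.
U = min(Q, W) + 4  [with Q=10, W=-1]  = 3
P = 2*Q - 3*W  [with Q=10, W=-1]  = 23
T = 2*P + U - 3  [with P=23, U=3]  = 46

46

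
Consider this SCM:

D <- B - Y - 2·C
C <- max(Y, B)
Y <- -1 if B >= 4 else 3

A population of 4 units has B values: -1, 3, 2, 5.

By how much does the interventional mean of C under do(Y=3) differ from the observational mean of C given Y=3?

0.5

Every unit gets Y=3 under the intervention. C values become 3, 3, 3, 5; E[C|do(Y=3)] = 3.5.
E[C|Y=3] averages over only the 3 units with Y=3 (B = -1, 3, 2): C = 3, 3, 3, mean 3.
Difference = 3.5 − 3 = 0.5.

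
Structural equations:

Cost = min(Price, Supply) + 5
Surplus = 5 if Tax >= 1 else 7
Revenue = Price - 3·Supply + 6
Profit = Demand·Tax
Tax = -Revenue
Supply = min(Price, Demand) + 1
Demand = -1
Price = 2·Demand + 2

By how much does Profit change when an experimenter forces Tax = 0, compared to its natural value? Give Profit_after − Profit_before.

-6

Intervening sets Tax = 0 and removes its equation (Tax = -Revenue).
Profit = Demand·Tax  [with Demand=-1, Tax=0]  = 0
Without intervention: Price = 2·Demand + 2  [with Demand=-1]  = 0; Supply = min(Price, Demand) + 1  [with Price=0, Demand=-1]  = 0; Revenue = Price - 3·Supply + 6  [with Price=0, Supply=0]  = 6; Tax = -Revenue  [with Revenue=6]  = -6; Profit = Demand·Tax  [with Demand=-1, Tax=-6]  = 6.
Change = 0 − 6 = -6.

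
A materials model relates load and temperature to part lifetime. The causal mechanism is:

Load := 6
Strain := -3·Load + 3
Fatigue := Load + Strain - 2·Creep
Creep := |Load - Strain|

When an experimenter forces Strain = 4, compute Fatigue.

6

Under do(Strain=4), the mechanism Strain := -3·Load + 3 is discarded; Strain is fixed at 4.
Creep = |Load - Strain|  [with Load=6, Strain=4]  = 2
Fatigue = Load + Strain - 2·Creep  [with Load=6, Strain=4, Creep=2]  = 6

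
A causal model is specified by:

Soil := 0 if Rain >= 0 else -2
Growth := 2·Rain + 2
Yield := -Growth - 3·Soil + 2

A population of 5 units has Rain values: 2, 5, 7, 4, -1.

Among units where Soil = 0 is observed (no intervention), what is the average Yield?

-9

E[Yield|Soil=0] averages over only the 4 units with Soil=0 (Rain = 2, 5, 7, 4): Yield = -4, -10, -14, -8, mean -9.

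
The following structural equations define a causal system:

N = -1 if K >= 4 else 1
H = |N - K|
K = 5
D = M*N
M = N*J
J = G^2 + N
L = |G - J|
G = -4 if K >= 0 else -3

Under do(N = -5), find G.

-4

Under do(N=-5), the mechanism N = -1 if K >= 4 else 1 is discarded; N is fixed at -5.
Since G is not a descendant of the intervened variable, it is unaffected.
G = -4 if K >= 0 else -3  [with K=5]  = -4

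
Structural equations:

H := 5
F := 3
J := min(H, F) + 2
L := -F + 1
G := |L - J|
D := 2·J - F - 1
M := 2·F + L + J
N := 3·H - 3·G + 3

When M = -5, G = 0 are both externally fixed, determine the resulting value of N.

Under do(M = -5, G = 0), each intervened variable's structural equation is replaced by its fixed value.
N = 3·H - 3·G + 3  [with H=5, G=0]  = 18

18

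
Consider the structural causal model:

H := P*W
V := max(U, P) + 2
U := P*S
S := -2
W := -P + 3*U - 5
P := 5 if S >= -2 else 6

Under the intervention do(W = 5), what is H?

25

The intervention breaks the incoming arrows to W: W := -P + 3*U - 5 no longer applies, and W = 5.
P = 5 if S >= -2 else 6  [with S=-2]  = 5
H = P*W  [with P=5, W=5]  = 25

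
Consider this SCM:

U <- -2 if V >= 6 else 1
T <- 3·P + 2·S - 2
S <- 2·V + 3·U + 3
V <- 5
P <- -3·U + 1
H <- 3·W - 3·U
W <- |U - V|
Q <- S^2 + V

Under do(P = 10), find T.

The intervention breaks the incoming arrows to P: P <- -3·U + 1 no longer applies, and P = 10.
U = -2 if V >= 6 else 1  [with V=5]  = 1
S = 2·V + 3·U + 3  [with V=5, U=1]  = 16
T = 3·P + 2·S - 2  [with P=10, S=16]  = 60

60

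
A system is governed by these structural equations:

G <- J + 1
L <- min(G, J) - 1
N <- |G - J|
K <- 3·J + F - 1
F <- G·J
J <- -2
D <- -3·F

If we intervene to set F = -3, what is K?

The intervention breaks the incoming arrows to F: F <- G·J no longer applies, and F = -3.
K = 3·J + F - 1  [with J=-2, F=-3]  = -10

-10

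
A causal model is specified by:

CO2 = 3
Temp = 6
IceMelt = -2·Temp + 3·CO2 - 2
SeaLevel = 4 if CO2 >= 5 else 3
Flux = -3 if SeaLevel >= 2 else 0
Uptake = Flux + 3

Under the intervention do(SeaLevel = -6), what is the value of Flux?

0

Intervening sets SeaLevel = -6 and removes its equation (SeaLevel = 4 if CO2 >= 5 else 3).
Flux = -3 if SeaLevel >= 2 else 0  [with SeaLevel=-6]  = 0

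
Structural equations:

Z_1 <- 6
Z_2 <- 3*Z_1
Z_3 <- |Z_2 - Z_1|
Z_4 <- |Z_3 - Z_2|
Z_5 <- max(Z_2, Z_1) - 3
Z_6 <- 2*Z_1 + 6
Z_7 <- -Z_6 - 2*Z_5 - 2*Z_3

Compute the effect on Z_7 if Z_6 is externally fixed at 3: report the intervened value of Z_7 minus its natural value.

Intervening sets Z_6 = 3 and removes its equation (Z_6 <- 2*Z_1 + 6).
Z_2 = 3*Z_1  [with Z_1=6]  = 18
Z_3 = |Z_2 - Z_1|  [with Z_2=18, Z_1=6]  = 12
Z_5 = max(Z_2, Z_1) - 3  [with Z_2=18, Z_1=6]  = 15
Z_7 = -Z_6 - 2*Z_5 - 2*Z_3  [with Z_6=3, Z_5=15, Z_3=12]  = -57
Without intervention: Z_2 = 3*Z_1  [with Z_1=6]  = 18; Z_3 = |Z_2 - Z_1|  [with Z_2=18, Z_1=6]  = 12; Z_5 = max(Z_2, Z_1) - 3  [with Z_2=18, Z_1=6]  = 15; Z_6 = 2*Z_1 + 6  [with Z_1=6]  = 18; Z_7 = -Z_6 - 2*Z_5 - 2*Z_3  [with Z_6=18, Z_5=15, Z_3=12]  = -72.
Change = -57 − (-72) = 15.

15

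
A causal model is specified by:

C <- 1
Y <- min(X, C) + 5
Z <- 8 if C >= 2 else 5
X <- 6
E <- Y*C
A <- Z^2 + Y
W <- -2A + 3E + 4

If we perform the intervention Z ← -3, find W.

-8

The intervention breaks the incoming arrows to Z: Z <- 8 if C >= 2 else 5 no longer applies, and Z = -3.
Y = min(X, C) + 5  [with X=6, C=1]  = 6
E = Y*C  [with Y=6, C=1]  = 6
A = Z^2 + Y  [with Z=-3, Y=6]  = 15
W = -2A + 3E + 4  [with A=15, E=6]  = -8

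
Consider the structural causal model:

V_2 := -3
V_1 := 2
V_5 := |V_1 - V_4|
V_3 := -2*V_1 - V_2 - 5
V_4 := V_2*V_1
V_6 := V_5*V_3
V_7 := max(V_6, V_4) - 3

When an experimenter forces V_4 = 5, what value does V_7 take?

2

The intervention breaks the incoming arrows to V_4: V_4 := V_2*V_1 no longer applies, and V_4 = 5.
V_3 = -2*V_1 - V_2 - 5  [with V_1=2, V_2=-3]  = -6
V_5 = |V_1 - V_4|  [with V_1=2, V_4=5]  = 3
V_6 = V_5*V_3  [with V_5=3, V_3=-6]  = -18
V_7 = max(V_6, V_4) - 3  [with V_6=-18, V_4=5]  = 2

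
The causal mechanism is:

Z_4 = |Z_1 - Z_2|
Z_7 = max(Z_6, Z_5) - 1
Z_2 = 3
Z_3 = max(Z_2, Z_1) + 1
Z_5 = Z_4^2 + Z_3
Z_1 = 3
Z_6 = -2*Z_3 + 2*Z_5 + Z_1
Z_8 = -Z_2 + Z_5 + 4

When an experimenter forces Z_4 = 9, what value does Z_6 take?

165

Under do(Z_4=9), the mechanism Z_4 = |Z_1 - Z_2| is discarded; Z_4 is fixed at 9.
Z_3 = max(Z_2, Z_1) + 1  [with Z_2=3, Z_1=3]  = 4
Z_5 = Z_4^2 + Z_3  [with Z_4=9, Z_3=4]  = 85
Z_6 = -2*Z_3 + 2*Z_5 + Z_1  [with Z_3=4, Z_5=85, Z_1=3]  = 165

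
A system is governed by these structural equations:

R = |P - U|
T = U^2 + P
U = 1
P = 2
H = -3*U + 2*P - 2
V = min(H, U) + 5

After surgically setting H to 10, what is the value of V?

6

Under do(H=10), the mechanism H = -3*U + 2*P - 2 is discarded; H is fixed at 10.
V = min(H, U) + 5  [with H=10, U=1]  = 6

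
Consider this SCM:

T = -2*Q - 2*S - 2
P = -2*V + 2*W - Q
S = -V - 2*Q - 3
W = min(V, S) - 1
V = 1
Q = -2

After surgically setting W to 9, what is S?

Under do(W=9), the mechanism W = min(V, S) - 1 is discarded; W is fixed at 9.
Since S is not a descendant of the intervened variable, it is unaffected.
S = -V - 2*Q - 3  [with V=1, Q=-2]  = 0

0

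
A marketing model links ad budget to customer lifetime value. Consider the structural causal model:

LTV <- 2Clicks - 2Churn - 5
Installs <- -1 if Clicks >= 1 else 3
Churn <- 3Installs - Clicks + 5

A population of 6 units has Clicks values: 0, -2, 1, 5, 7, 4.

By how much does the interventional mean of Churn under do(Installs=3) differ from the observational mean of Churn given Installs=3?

-3.5

do(Installs=3) breaks Installs's dependence on Clicks. With Installs=3 fixed, Churn across the units is 14, 16, 13, 9, 7, 10, mean 11.5.
Conditioning on Installs=3 selects the 2 unit(s) with Clicks ∈ {0, -2}. Their Churn values: 14, 16. Mean = 15.
Difference = 11.5 − 15 = -3.5.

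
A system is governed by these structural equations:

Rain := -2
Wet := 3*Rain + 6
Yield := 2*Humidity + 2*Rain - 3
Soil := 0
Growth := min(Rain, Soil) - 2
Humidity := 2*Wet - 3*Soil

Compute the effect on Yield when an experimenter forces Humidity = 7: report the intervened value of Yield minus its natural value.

14

The intervention breaks the incoming arrows to Humidity: Humidity := 2*Wet - 3*Soil no longer applies, and Humidity = 7.
Yield = 2*Humidity + 2*Rain - 3  [with Humidity=7, Rain=-2]  = 7
Without intervention: Wet = 3*Rain + 6  [with Rain=-2]  = 0; Humidity = 2*Wet - 3*Soil  [with Wet=0, Soil=0]  = 0; Yield = 2*Humidity + 2*Rain - 3  [with Humidity=0, Rain=-2]  = -7.
Change = 7 − (-7) = 14.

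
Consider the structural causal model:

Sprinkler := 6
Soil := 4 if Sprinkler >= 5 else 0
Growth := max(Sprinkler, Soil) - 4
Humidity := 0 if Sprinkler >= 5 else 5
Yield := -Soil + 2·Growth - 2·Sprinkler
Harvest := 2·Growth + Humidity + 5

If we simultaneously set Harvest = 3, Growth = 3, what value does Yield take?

Under do(Harvest = 3, Growth = 3), each intervened variable's structural equation is replaced by its fixed value.
Soil = 4 if Sprinkler >= 5 else 0  [with Sprinkler=6]  = 4
Yield = -Soil + 2·Growth - 2·Sprinkler  [with Soil=4, Growth=3, Sprinkler=6]  = -10

-10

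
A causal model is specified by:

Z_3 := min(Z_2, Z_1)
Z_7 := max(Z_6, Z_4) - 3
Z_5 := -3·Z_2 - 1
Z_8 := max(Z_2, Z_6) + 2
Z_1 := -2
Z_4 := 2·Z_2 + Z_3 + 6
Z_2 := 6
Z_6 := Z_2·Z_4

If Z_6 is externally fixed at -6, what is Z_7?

Intervening sets Z_6 = -6 and removes its equation (Z_6 := Z_2·Z_4).
Z_3 = min(Z_2, Z_1)  [with Z_2=6, Z_1=-2]  = -2
Z_4 = 2·Z_2 + Z_3 + 6  [with Z_2=6, Z_3=-2]  = 16
Z_7 = max(Z_6, Z_4) - 3  [with Z_6=-6, Z_4=16]  = 13

13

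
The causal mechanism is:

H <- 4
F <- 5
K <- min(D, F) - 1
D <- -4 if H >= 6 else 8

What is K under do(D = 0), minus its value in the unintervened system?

-5

The intervention breaks the incoming arrows to D: D <- -4 if H >= 6 else 8 no longer applies, and D = 0.
K = min(D, F) - 1  [with D=0, F=5]  = -1
Without intervention: D = -4 if H >= 6 else 8  [with H=4]  = 8; K = min(D, F) - 1  [with D=8, F=5]  = 4.
Change = -1 − 4 = -5.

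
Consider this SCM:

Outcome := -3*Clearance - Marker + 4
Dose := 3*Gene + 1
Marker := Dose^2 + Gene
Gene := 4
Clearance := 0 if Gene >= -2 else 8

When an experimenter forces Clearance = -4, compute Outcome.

-157

Intervening sets Clearance = -4 and removes its equation (Clearance := 0 if Gene >= -2 else 8).
Dose = 3*Gene + 1  [with Gene=4]  = 13
Marker = Dose^2 + Gene  [with Dose=13, Gene=4]  = 173
Outcome = -3*Clearance - Marker + 4  [with Clearance=-4, Marker=173]  = -157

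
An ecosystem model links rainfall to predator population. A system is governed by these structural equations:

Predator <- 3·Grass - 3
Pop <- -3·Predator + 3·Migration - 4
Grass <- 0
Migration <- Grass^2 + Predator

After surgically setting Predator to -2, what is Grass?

Under do(Predator=-2), the mechanism Predator <- 3·Grass - 3 is discarded; Predator is fixed at -2.
Grass is not downstream of the intervention, so its value is determined by the original equations.

0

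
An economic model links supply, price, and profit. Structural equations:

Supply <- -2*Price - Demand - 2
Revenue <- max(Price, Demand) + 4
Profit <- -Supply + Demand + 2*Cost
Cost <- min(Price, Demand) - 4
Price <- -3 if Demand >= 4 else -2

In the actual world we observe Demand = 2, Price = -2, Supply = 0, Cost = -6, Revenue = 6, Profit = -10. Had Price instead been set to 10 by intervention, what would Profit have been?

22

Under do(Price=10), the mechanism Price <- -3 if Demand >= 4 else -2 is discarded; Price is fixed at 10.
Supply = -2*Price - Demand - 2  [with Price=10, Demand=2]  = -24
Cost = min(Price, Demand) - 4  [with Price=10, Demand=2]  = -2
Profit = -Supply + Demand + 2*Cost  [with Supply=-24, Demand=2, Cost=-2]  = 22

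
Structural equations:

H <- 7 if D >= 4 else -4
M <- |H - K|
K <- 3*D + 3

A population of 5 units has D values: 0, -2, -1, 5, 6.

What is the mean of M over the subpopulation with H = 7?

E[M|H=7] averages over only the 2 units with H=7 (D = 5, 6): M = 11, 14, mean 12.5.

12.5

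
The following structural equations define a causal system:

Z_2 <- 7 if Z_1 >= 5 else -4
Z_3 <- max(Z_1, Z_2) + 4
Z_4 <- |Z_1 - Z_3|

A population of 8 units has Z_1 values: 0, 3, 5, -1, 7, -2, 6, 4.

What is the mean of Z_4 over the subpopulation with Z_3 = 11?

Observing Z_3=11 restricts to units where Z_3's equation naturally yields 11: Z_1 ∈ {5, 7, 6}. In that subpopulation Z_4 = 6, 4, 5, mean 5.

5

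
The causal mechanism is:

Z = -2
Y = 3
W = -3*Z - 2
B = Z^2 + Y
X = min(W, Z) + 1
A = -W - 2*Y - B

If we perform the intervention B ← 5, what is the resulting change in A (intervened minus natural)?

2

Under do(B=5), the mechanism B = Z^2 + Y is discarded; B is fixed at 5.
W = -3*Z - 2  [with Z=-2]  = 4
A = -W - 2*Y - B  [with W=4, Y=3, B=5]  = -15
Without intervention: W = -3*Z - 2  [with Z=-2]  = 4; B = Z^2 + Y  [with Z=-2, Y=3]  = 7; A = -W - 2*Y - B  [with W=4, Y=3, B=7]  = -17.
Change = -15 − (-17) = 2.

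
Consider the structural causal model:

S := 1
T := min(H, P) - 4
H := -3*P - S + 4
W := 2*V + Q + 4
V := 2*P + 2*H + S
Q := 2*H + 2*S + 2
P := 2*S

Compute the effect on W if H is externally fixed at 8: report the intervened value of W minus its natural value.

The intervention breaks the incoming arrows to H: H := -3*P - S + 4 no longer applies, and H = 8.
P = 2*S  [with S=1]  = 2
Q = 2*H + 2*S + 2  [with H=8, S=1]  = 20
V = 2*P + 2*H + S  [with P=2, H=8, S=1]  = 21
W = 2*V + Q + 4  [with V=21, Q=20]  = 66
Without intervention: P = 2*S  [with S=1]  = 2; H = -3*P - S + 4  [with P=2, S=1]  = -3; Q = 2*H + 2*S + 2  [with H=-3, S=1]  = -2; V = 2*P + 2*H + S  [with P=2, H=-3, S=1]  = -1; W = 2*V + Q + 4  [with V=-1, Q=-2]  = 0.
Change = 66 − 0 = 66.

66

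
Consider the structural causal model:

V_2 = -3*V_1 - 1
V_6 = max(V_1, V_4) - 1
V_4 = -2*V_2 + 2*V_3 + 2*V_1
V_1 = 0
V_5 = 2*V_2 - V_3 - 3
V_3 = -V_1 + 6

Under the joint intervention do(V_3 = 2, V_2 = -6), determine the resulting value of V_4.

16

The joint intervention fixes V_3 = 2, V_2 = -6, removing each variable's own equation.
V_4 = -2*V_2 + 2*V_3 + 2*V_1  [with V_2=-6, V_3=2, V_1=0]  = 16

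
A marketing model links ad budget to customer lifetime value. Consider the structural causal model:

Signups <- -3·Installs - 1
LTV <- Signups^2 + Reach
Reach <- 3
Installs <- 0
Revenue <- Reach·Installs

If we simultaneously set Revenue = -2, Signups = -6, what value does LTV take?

39

The joint intervention fixes Revenue = -2, Signups = -6, removing each variable's own equation.
LTV = Signups^2 + Reach  [with Signups=-6, Reach=3]  = 39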